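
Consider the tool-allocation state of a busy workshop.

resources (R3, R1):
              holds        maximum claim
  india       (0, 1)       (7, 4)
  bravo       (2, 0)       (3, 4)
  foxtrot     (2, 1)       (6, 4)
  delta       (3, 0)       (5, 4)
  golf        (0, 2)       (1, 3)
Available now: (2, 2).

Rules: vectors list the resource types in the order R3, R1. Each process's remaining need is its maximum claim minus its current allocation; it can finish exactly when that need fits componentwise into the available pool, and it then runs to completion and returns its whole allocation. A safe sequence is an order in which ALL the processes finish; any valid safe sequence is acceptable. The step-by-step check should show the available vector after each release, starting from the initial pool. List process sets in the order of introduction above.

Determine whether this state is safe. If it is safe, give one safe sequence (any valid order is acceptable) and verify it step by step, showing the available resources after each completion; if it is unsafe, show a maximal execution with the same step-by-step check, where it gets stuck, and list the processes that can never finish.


SAFE. One safe sequence: golf, delta, foxtrot, bravo, india.
Key observation: delta marks the first exact bind of the order: its need (2, 4) fits the free (2, 4) with zero slack on a requested resource.
Check, step by step:
  pool = (2, 2)
  golf needs (1, 1) <= (2, 2) -> finishes; pool += (0, 2) = (2, 4)
  delta needs (2, 4) <= (2, 4) -> finishes; pool += (3, 0) = (5, 4)
  foxtrot needs (4, 3) <= (5, 4) -> finishes; pool += (2, 1) = (7, 5)
  bravo needs (1, 4) <= (7, 5) -> finishes; pool += (2, 0) = (9, 5)
  india needs (7, 3) <= (9, 5) -> finishes; pool += (0, 1) = (9, 6)


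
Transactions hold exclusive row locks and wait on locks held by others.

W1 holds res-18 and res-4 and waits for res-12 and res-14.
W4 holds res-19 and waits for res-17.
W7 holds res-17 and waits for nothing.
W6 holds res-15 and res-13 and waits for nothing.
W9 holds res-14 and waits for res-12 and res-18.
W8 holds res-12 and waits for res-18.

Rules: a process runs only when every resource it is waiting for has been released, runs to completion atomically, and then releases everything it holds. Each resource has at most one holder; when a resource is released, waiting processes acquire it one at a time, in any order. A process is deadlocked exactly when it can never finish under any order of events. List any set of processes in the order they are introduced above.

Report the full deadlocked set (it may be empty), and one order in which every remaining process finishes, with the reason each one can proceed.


Deadlocked set: W1, W9 and W8.
Key observation: along W1 -> W9 -> W1, each member waits on what the next one holds — a deadlock; W8 is caught in further circular waits.
A valid finishing order for the others: W7, W4, W6.
Verifying each step:
  W7 waits on nothing -> runs at once and releases res-17
  run W4 (all its waits — res-17 — are resolved); releases res-19
  W6 waits on nothing -> runs at once and releases res-15 and res-13


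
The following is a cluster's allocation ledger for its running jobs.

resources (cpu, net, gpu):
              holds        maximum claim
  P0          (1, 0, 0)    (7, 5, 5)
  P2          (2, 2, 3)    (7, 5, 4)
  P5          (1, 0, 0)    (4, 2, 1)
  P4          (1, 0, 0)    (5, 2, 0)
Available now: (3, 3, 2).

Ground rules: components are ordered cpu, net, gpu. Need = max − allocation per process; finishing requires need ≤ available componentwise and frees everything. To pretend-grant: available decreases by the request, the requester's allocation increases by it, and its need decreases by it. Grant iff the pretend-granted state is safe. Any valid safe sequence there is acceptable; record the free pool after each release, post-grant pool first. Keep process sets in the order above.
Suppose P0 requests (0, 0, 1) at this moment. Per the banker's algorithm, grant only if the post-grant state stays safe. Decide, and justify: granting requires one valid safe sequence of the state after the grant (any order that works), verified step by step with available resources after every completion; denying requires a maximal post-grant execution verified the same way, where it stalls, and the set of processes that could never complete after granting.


GRANT: granting preserves safety; a valid post-grant sequence is P5, P4, P2, P0.
Key observation: after the grant the pool drops to (3, 3, 1), which still lets P5 finish first and unwind the rest.
Verifying the post-grant state step by step:
  pool = (3, 3, 1)
  P5 needs (3, 2, 1) <= (3, 3, 1) -> finishes; pool += (1, 0, 0) = (4, 3, 1)
  P4 needs (4, 2, 0) <= (4, 3, 1) -> finishes; pool += (1, 0, 0) = (5, 3, 1)
  P2 needs (5, 3, 1) <= (5, 3, 1) -> finishes; pool += (2, 2, 3) = (7, 5, 4)
  P0 needs (6, 5, 4) <= (7, 5, 4) -> finishes; pool += (1, 0, 1) = (8, 5, 5)


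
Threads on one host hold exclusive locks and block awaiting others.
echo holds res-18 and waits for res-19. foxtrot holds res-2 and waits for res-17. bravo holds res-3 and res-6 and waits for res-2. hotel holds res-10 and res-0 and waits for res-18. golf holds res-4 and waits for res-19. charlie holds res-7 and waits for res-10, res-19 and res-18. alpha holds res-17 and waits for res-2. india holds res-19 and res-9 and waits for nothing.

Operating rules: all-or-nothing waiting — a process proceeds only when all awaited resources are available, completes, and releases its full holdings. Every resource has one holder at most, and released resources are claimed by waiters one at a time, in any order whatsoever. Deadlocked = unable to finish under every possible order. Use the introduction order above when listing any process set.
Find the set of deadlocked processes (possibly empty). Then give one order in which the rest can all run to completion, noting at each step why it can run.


The deadlocked set is foxtrot, bravo and alpha.
Key observation: the cycle foxtrot -> alpha -> foxtrot can never break — each member waits on the next; bravo waits into the deadlock from upstream.
The rest can finish in the order india, echo, golf, hotel, charlie.
Step-by-step check:
  india waits on nothing -> runs at once and releases res-19 and res-9
  echo: everything it awaited (res-19) is free; runs, freeing res-18
  golf: everything it awaited (res-19) is free; runs, freeing res-4
  hotel: everything it awaited (res-18) is free; runs, freeing res-10 and res-0
  charlie: everything it awaited (res-10, res-19 and res-18) is free; runs, freeing res-7


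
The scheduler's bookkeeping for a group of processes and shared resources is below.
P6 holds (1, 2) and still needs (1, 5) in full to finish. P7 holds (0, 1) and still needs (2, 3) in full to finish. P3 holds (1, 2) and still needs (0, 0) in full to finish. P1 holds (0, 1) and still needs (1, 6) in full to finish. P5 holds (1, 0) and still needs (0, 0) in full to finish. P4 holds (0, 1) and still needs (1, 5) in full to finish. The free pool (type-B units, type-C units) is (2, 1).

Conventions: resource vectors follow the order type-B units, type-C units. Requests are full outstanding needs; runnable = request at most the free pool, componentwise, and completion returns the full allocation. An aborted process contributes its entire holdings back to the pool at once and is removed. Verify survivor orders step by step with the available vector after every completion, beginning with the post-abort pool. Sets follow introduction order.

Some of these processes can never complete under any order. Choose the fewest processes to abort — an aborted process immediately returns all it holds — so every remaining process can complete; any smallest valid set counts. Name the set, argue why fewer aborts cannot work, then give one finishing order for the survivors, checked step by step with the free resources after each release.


The answer: abort P6.
Key observation: P1 was stuck for good until P6 gave back (1, 2); in the order shown it finishes at step 4.
Why nothing smaller works: aborting no one leaves the state deadlocked as given.
Survivors finish in the order: P7, P5, P3, P1, P4. Check, step by step (pool after the aborts first):
  pool = (3, 3)
  P7 needs (2, 3) <= (3, 3) -> finishes; pool += (0, 1) = (3, 4)
  P5 needs (0, 0) <= (3, 4) -> finishes; pool += (1, 0) = (4, 4)
  P3 needs (0, 0) <= (4, 4) -> finishes; pool += (1, 2) = (5, 6)
  P1 needs (1, 6) <= (5, 6) -> finishes; pool += (0, 1) = (5, 7)
  P4 needs (1, 5) <= (5, 7) -> finishes; pool += (0, 1) = (5, 8)


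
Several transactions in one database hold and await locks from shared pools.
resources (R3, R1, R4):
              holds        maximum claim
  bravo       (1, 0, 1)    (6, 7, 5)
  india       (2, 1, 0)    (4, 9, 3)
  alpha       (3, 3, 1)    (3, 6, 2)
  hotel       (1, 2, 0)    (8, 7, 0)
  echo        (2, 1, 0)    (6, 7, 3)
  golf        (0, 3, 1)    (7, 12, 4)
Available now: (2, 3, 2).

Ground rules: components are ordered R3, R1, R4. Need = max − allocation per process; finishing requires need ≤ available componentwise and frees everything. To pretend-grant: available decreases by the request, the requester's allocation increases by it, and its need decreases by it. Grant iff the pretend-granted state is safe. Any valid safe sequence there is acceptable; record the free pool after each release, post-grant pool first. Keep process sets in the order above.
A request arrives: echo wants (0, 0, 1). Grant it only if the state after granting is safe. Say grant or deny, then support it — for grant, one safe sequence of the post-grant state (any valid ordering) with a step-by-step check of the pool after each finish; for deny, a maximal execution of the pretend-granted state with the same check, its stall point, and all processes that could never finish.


GRANT. The post-grant state is safe; one safe sequence: alpha, echo, hotel, india, golf, bravo.
Key observation: (2, 3, 1) free after granting still covers alpha first, and each release covers the next.
Verifying the post-grant state step by step:
  pool = (2, 3, 1)
  alpha needs (0, 3, 1) <= (2, 3, 1) -> finishes; pool += (3, 3, 1) = (5, 6, 2)
  echo needs (4, 6, 2) <= (5, 6, 2) -> finishes; pool += (2, 1, 1) = (7, 7, 3)
  hotel needs (7, 5, 0) <= (7, 7, 3) -> finishes; pool += (1, 2, 0) = (8, 9, 3)
  india needs (2, 8, 3) <= (8, 9, 3) -> finishes; pool += (2, 1, 0) = (10, 10, 3)
  golf needs (7, 9, 3) <= (10, 10, 3) -> finishes; pool += (0, 3, 1) = (10, 13, 4)
  bravo needs (5, 7, 4) <= (10, 13, 4) -> finishes; pool += (1, 0, 1) = (11, 13, 5)


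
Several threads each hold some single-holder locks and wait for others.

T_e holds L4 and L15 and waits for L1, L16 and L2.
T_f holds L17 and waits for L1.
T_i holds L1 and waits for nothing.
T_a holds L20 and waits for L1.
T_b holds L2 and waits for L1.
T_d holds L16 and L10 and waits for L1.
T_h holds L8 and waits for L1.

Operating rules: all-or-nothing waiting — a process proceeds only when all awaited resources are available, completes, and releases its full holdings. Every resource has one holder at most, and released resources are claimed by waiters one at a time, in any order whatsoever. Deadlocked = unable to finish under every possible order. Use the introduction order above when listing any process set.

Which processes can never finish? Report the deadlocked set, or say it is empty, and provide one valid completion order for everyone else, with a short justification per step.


No process is deadlocked.
Key observation: every chain of waits terminates; starting from the processes that wait on nothing, all the rest unlock in turn.
The rest can finish in the order T_i, T_d, T_b, T_a, T_f, T_h, T_e.
Verifying each step:
  T_i waits on nothing -> runs at once and releases L1
  T_d waits on L1 — all released -> runs and releases L16 and L10
  T_b waits on L1 — all released -> runs and releases L2
  T_a waits on L1 — all released -> runs and releases L20
  T_f waits on L1 — all released -> runs and releases L17
  T_h waits on L1 — all released -> runs and releases L8
  T_e waits on L1, L16 and L2 — all released -> runs and releases L4 and L15


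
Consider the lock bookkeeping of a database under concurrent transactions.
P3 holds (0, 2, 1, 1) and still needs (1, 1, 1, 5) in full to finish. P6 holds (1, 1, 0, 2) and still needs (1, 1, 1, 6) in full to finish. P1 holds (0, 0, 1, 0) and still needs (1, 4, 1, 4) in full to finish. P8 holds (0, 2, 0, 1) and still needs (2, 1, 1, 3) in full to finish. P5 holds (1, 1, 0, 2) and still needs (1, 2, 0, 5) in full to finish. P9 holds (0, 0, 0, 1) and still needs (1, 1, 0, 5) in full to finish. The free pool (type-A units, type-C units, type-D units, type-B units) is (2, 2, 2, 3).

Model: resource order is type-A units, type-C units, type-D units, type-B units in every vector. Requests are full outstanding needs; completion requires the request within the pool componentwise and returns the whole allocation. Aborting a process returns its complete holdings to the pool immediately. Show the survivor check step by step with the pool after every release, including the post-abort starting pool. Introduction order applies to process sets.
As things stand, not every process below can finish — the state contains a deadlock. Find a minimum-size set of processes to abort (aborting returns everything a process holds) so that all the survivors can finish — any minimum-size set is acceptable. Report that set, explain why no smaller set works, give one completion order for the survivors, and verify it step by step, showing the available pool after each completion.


The answer: abort P6.
Key observation: the deadlocked P3 becomes finishable only because P6 released (1, 1, 0, 2); it completes at step 1 below.
No smaller set exists: with zero aborts the deadlock remains.
One survivor order: P3, P1, P8, P5, P9. Check, step by step (post-abort pool first):
  pool = (3, 3, 2, 5)
  run P3 (needs (1, 1, 1, 5), free (3, 3, 2, 5)); after release of (0, 2, 1, 1) the pool is (3, 5, 3, 6)
  run P1 (needs (1, 4, 1, 4), free (3, 5, 3, 6)); after release of (0, 0, 1, 0) the pool is (3, 5, 4, 6)
  run P8 (needs (2, 1, 1, 3), free (3, 5, 4, 6)); after release of (0, 2, 0, 1) the pool is (3, 7, 4, 7)
  run P5 (needs (1, 2, 0, 5), free (3, 7, 4, 7)); after release of (1, 1, 0, 2) the pool is (4, 8, 4, 9)
  run P9 (needs (1, 1, 0, 5), free (4, 8, 4, 9)); after release of (0, 0, 0, 1) the pool is (4, 8, 4, 10)


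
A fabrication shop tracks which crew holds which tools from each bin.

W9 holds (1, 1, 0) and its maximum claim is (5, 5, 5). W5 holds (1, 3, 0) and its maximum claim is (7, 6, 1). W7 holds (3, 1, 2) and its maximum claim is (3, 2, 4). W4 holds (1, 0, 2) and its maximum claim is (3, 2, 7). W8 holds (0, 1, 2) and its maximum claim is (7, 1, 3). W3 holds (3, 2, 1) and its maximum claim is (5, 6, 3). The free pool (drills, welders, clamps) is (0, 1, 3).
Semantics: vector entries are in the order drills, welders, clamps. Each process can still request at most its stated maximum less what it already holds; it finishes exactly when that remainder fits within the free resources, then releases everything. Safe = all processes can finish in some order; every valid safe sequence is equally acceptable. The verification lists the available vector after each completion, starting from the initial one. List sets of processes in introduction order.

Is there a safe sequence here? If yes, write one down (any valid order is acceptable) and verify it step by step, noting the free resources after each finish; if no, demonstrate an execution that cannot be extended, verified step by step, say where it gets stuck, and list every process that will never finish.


UNSAFE.
Key observation: after W7, W4 the pool peaks at (4, 2, 7), and each blocked process is short somewhere: W9 on welders; W5 on drills, welders; W8 on drills; W3 on welders.
The run W7, W4 cannot be extended any further. Step-by-step check:
  pool = (0, 1, 3)
  run W7 (needs (0, 1, 2), free (0, 1, 3)); after release of (3, 1, 2) the pool is (3, 2, 5)
  run W4 (needs (2, 2, 5), free (3, 2, 5)); after release of (1, 0, 2) the pool is (4, 2, 7)
  blocked: W9 wants (4, 4, 5), pool (4, 2, 7) — not enough welders
  blocked: W5 wants (6, 3, 1), pool (4, 2, 7) — not enough drills and welders
  blocked: W8 wants (7, 0, 1), pool (4, 2, 7) — not enough drills
  blocked: W3 wants (2, 4, 2), pool (4, 2, 7) — not enough welders
Permanently blocked: W9, W5, W8 and W3.


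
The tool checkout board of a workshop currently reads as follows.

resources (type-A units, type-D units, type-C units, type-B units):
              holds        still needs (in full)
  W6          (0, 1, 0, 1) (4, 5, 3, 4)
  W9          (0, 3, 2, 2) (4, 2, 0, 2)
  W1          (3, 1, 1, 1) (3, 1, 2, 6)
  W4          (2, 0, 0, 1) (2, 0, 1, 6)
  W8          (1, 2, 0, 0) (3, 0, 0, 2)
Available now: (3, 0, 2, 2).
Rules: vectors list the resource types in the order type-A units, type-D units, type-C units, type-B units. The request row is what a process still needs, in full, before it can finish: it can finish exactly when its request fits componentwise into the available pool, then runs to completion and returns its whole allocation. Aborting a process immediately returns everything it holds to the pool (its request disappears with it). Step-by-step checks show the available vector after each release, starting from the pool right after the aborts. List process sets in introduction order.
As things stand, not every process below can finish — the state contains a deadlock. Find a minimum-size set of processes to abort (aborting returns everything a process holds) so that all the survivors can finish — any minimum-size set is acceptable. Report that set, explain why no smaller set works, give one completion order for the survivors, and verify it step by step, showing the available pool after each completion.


Minimum abort set: W4.
Key observation: before aborting W4, W1 was permanently blocked — no order could ever run it; afterwards it completes at step 4.
Minimality: the empty abort set fails — the state is deadlocked as it stands.
Survivors finish in the order: W8, W9, W6, W1. Step-by-step check (pool after the aborts first):
  pool = (5, 0, 2, 3)
  W8 needs (3, 0, 0, 2) <= (5, 0, 2, 3) -> finishes; pool += (1, 2, 0, 0) = (6, 2, 2, 3)
  W9 needs (4, 2, 0, 2) <= (6, 2, 2, 3) -> finishes; pool += (0, 3, 2, 2) = (6, 5, 4, 5)
  W6 needs (4, 5, 3, 4) <= (6, 5, 4, 5) -> finishes; pool += (0, 1, 0, 1) = (6, 6, 4, 6)
  W1 needs (3, 1, 2, 6) <= (6, 6, 4, 6) -> finishes; pool += (3, 1, 1, 1) = (9, 7, 5, 7)


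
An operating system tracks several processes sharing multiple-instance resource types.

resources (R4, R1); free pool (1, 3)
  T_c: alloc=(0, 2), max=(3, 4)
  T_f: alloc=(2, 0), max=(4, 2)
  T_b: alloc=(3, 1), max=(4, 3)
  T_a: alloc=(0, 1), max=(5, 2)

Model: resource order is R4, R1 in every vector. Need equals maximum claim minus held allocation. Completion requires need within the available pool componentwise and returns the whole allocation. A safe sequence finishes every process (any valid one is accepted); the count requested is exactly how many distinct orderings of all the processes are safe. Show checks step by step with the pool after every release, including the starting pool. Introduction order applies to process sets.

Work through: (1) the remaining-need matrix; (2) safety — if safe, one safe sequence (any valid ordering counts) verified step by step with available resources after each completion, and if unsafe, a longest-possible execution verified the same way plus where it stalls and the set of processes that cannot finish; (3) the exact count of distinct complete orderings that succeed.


(1) Remaining need (order R4, R1):
  T_c: (3, 2)
  T_f: (2, 2)
  T_b: (1, 2)
  T_a: (5, 1)
(2) SAFE. One safe sequence: T_b, T_c, T_f, T_a.
Key observation: the first exact fit in this order is T_b — it needs (1, 2) with (1, 3) free, meeting a requested resource to the last unit.
Walking it through:
  pool = (1, 3)
  T_b needs (1, 2) <= (1, 3) -> finishes; pool += (3, 1) = (4, 4)
  T_c needs (3, 2) <= (4, 4) -> finishes; pool += (0, 2) = (4, 6)
  T_f needs (2, 2) <= (4, 6) -> finishes; pool += (2, 0) = (6, 6)
  T_a needs (5, 1) <= (6, 6) -> finishes; pool += (0, 1) = (6, 7)
(3) Precisely 3 of the possible complete orderings are safe sequences.


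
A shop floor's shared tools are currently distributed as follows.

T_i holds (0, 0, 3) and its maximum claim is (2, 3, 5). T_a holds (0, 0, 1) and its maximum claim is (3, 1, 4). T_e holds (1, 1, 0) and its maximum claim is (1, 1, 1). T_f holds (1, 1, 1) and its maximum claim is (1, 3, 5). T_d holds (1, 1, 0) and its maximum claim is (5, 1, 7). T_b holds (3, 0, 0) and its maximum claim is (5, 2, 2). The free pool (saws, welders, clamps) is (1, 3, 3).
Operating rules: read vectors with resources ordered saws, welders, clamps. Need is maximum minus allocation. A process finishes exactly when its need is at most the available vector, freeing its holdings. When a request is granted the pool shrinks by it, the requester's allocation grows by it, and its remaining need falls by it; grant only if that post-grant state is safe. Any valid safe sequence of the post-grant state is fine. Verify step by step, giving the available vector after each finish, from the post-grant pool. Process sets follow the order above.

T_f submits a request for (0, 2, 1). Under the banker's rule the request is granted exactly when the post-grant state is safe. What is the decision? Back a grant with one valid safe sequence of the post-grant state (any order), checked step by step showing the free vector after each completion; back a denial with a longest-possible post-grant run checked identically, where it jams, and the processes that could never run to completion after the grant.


DENY. Granting would leave the state unsafe.
Key observation: after T_e, T_b the pool peaks at (5, 2, 2), and each blocked process is short somewhere: T_i on welders; T_a on clamps; T_f on clamps; T_d on clamps.
After a pretend grant, a maximal execution: T_e, T_b — then nothing else fits. Step-by-step check:
  pool = (1, 1, 2)
  T_e: need (0, 0, 1) fits (1, 1, 2); releases (1, 1, 0), pool now (2, 2, 2)
  T_b: need (2, 2, 2) fits (2, 2, 2); releases (3, 0, 0), pool now (5, 2, 2)
  T_i still needs (2, 3, 2) but only (5, 2, 2) is free — short on welders
  T_a still needs (3, 1, 3) but only (5, 2, 2) is free — short on clamps
  T_f still needs (0, 0, 3) but only (5, 2, 2) is free — short on clamps
  T_d still needs (4, 0, 7) but only (5, 2, 2) is free — short on clamps
Processes that could never finish after the grant: T_i, T_a, T_f and T_d.


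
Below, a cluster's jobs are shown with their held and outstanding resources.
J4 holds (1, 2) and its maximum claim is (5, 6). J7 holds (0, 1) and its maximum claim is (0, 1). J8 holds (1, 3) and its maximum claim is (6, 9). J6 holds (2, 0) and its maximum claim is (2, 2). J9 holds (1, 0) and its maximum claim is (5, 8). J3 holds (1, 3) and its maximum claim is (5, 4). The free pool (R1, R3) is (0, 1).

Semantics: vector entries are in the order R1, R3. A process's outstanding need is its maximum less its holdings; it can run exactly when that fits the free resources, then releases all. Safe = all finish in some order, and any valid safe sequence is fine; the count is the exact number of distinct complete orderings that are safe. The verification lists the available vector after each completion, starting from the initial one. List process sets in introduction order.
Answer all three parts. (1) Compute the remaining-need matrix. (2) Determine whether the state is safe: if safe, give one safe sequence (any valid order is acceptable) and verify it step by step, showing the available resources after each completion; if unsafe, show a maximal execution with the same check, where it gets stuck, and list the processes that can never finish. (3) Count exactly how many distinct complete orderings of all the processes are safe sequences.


(1) Outstanding need per process (order R1, R3):
  J4: (4, 4)
  J7: (0, 0)
  J8: (5, 6)
  J6: (0, 2)
  J9: (4, 8)
  J3: (4, 1)
(2) UNSAFE — no complete ordering exists.
Key observation: the pool after J7, J6 is (2, 2); every surviving request exceeds it in R1, so progress ends there.
The run J7, J6 cannot be extended any further. Walking it through:
  pool = (0, 1)
  J7 needs (0, 0) <= (0, 1) -> finishes; pool += (0, 1) = (0, 2)
  J6 needs (0, 2) <= (0, 2) -> finishes; pool += (2, 0) = (2, 2)
  blocked: J4 wants (4, 4), pool (2, 2) — not enough R1 and R3
  blocked: J8 wants (5, 6), pool (2, 2) — not enough R1 and R3
  blocked: J9 wants (4, 8), pool (2, 2) — not enough R1 and R3
  blocked: J3 wants (4, 1), pool (2, 2) — not enough R1
Permanently blocked: J4, J8, J9 and J3.
(3) Precisely 0 of the possible complete orderings are safe sequences.


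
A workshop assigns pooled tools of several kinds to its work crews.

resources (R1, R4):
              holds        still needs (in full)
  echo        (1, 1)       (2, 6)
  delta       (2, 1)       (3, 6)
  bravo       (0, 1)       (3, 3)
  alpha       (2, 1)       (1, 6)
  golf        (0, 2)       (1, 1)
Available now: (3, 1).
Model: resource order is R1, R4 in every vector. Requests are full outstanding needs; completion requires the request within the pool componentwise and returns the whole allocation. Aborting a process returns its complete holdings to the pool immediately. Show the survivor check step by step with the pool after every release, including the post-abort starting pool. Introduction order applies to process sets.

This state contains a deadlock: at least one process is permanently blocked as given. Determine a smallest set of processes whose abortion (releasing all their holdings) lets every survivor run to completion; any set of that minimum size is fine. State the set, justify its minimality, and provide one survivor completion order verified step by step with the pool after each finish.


Minimum abort set: echo and alpha.
Key observation: before aborting echo and alpha, delta was permanently blocked — no order could ever run it; afterwards it completes at step 3.
No one abort is enough; case by case: echo alone leaves delta blocked (short on R4); delta alone leaves echo blocked (short on R4); bravo alone leaves echo blocked (short on R4); alpha alone leaves echo blocked (short on R4); golf alone leaves echo blocked (short on R4).
The survivors complete as bravo, golf, delta. Verifying each step (starting from the post-abort pool):
  pool = (6, 3)
  bravo: need (3, 3) fits (6, 3); releases (0, 1), pool now (6, 4)
  golf: need (1, 1) fits (6, 4); releases (0, 2), pool now (6, 6)
  delta: need (3, 6) fits (6, 6); releases (2, 1), pool now (8, 7)


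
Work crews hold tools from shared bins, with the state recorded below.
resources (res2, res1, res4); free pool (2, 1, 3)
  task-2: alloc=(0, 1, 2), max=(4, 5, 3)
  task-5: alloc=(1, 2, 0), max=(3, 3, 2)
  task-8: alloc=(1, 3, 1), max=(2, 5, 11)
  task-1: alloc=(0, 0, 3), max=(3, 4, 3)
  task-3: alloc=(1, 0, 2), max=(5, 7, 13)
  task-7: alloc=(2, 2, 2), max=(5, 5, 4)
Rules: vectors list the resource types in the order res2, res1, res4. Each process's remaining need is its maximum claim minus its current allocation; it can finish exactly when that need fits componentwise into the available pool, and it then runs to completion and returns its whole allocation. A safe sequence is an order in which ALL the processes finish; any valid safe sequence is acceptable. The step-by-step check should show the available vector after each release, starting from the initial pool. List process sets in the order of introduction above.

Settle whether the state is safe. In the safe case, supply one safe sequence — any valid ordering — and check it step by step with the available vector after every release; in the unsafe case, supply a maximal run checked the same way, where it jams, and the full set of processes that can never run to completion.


SAFE, for example via the order task-5, task-7, task-2, task-1, task-8, task-3.
Key observation: task-5 marks the first exact bind of the order: its need (2, 1, 2) fits the free (2, 1, 3) with zero slack on a requested resource.
Check, step by step:
  pool = (2, 1, 3)
  task-5: need (2, 1, 2) fits (2, 1, 3); releases (1, 2, 0), pool now (3, 3, 3)
  task-7: need (3, 3, 2) fits (3, 3, 3); releases (2, 2, 2), pool now (5, 5, 5)
  task-2: need (4, 4, 1) fits (5, 5, 5); releases (0, 1, 2), pool now (5, 6, 7)
  task-1: need (3, 4, 0) fits (5, 6, 7); releases (0, 0, 3), pool now (5, 6, 10)
  task-8: need (1, 2, 10) fits (5, 6, 10); releases (1, 3, 1), pool now (6, 9, 11)
  task-3: need (4, 7, 11) fits (6, 9, 11); releases (1, 0, 2), pool now (7, 9, 13)


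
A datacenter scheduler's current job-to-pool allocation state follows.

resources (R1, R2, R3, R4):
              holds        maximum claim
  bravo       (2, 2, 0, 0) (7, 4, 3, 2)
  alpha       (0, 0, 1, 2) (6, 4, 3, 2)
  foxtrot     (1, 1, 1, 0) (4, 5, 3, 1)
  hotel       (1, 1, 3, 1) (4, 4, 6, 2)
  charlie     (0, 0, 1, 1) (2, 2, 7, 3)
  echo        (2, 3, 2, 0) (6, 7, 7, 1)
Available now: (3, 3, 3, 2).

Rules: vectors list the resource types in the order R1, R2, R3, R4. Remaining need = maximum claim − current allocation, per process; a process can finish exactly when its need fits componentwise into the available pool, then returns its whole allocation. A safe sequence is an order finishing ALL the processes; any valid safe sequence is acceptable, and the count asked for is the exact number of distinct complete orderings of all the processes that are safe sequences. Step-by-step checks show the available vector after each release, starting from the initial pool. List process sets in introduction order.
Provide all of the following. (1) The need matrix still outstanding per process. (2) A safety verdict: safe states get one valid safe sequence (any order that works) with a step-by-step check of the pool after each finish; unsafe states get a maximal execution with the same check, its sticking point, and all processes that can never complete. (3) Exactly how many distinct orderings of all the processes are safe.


(1) Outstanding need per process (order R1, R2, R3, R4):
  bravo: (5, 2, 3, 2)
  alpha: (6, 4, 2, 0)
  foxtrot: (3, 4, 2, 1)
  hotel: (3, 3, 3, 1)
  charlie: (2, 2, 6, 2)
  echo: (4, 4, 5, 1)
(2) SAFE, for example via the order hotel, echo, bravo, charlie, foxtrot, alpha.
Key observation: at hotel the run first touches a limit — (3, 3, 3, 1) against (3, 3, 3, 2), exact on a resource it actually requests.
Walking it through:
  pool = (3, 3, 3, 2)
  hotel: need (3, 3, 3, 1) fits (3, 3, 3, 2); releases (1, 1, 3, 1), pool now (4, 4, 6, 3)
  echo: need (4, 4, 5, 1) fits (4, 4, 6, 3); releases (2, 3, 2, 0), pool now (6, 7, 8, 3)
  bravo: need (5, 2, 3, 2) fits (6, 7, 8, 3); releases (2, 2, 0, 0), pool now (8, 9, 8, 3)
  charlie: need (2, 2, 6, 2) fits (8, 9, 8, 3); releases (0, 0, 1, 1), pool now (8, 9, 9, 4)
  foxtrot: need (3, 4, 2, 1) fits (8, 9, 9, 4); releases (1, 1, 1, 0), pool now (9, 10, 10, 4)
  alpha: need (6, 4, 2, 0) fits (9, 10, 10, 4); releases (0, 0, 1, 2), pool now (9, 10, 11, 6)
(3) Exactly 50 of the possible complete orderings are safe sequences.


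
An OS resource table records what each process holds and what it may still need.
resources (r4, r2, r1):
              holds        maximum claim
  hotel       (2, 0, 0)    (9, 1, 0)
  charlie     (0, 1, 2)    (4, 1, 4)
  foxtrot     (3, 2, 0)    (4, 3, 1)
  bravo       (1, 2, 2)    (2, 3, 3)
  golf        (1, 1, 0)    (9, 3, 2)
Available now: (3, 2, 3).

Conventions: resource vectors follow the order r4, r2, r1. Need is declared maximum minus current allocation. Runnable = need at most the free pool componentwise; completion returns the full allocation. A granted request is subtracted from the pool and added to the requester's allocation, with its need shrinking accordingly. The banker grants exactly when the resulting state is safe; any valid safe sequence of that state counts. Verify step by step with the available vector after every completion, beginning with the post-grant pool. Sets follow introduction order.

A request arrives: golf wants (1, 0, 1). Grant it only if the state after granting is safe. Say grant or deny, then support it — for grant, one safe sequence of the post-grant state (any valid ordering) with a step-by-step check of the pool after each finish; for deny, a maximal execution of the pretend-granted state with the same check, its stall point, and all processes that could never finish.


DENY. Granting would leave the state unsafe.
Key observation: even finishing bravo, foxtrot, charlie leaves just (6, 7, 6) free — too little r4 for any of the remaining processes.
On the post-grant state, bravo, foxtrot, charlie is a maximal run — nothing extends it. Verifying each step:
  pool = (2, 2, 2)
  bravo needs (1, 1, 1) <= (2, 2, 2) -> finishes; pool += (1, 2, 2) = (3, 4, 4)
  foxtrot needs (1, 1, 1) <= (3, 4, 4) -> finishes; pool += (3, 2, 0) = (6, 6, 4)
  charlie needs (4, 0, 2) <= (6, 6, 4) -> finishes; pool += (0, 1, 2) = (6, 7, 6)
  hotel cannot run: need (7, 1, 0) vs free (6, 7, 6) (insufficient r4)
  golf cannot run: need (7, 2, 1) vs free (6, 7, 6) (insufficient r4)
Post-grant, the permanently blocked set is hotel and golf.


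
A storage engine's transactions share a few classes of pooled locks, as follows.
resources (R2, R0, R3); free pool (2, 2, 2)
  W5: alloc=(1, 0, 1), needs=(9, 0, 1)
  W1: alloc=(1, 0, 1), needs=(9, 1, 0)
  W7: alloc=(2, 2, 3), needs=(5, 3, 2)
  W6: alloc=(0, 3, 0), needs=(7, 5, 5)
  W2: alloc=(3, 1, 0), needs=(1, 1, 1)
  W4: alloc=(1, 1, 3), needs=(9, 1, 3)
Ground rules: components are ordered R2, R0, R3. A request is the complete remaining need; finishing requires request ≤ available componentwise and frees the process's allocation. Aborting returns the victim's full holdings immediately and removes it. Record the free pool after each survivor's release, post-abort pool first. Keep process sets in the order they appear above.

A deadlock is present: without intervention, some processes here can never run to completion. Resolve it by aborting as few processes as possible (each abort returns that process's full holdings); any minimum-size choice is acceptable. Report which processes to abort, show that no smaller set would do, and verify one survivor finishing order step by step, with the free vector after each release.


The answer: abort W5 and W4.
Key observation: W1 could never have finished before the abort; with (2, 1, 4) returned by W5 and W4, it fits at step 4.
No one abort is enough; case by case: W5 alone leaves W1 blocked (short on R2); W1 alone leaves W5 blocked (short on R2); W7 alone leaves W5 blocked (short on R2); W6 alone leaves W5 blocked (short on R2); W2 alone leaves W5 blocked (short on R2); W4 alone leaves W5 blocked (short on R2).
One survivor order: W2, W7, W6, W1. Check, step by step (post-abort pool first):
  pool = (4, 3, 6)
  W2: need (1, 1, 1) fits (4, 3, 6); releases (3, 1, 0), pool now (7, 4, 6)
  W7: need (5, 3, 2) fits (7, 4, 6); releases (2, 2, 3), pool now (9, 6, 9)
  W6: need (7, 5, 5) fits (9, 6, 9); releases (0, 3, 0), pool now (9, 9, 9)
  W1: need (9, 1, 0) fits (9, 9, 9); releases (1, 0, 1), pool now (10, 9, 10)


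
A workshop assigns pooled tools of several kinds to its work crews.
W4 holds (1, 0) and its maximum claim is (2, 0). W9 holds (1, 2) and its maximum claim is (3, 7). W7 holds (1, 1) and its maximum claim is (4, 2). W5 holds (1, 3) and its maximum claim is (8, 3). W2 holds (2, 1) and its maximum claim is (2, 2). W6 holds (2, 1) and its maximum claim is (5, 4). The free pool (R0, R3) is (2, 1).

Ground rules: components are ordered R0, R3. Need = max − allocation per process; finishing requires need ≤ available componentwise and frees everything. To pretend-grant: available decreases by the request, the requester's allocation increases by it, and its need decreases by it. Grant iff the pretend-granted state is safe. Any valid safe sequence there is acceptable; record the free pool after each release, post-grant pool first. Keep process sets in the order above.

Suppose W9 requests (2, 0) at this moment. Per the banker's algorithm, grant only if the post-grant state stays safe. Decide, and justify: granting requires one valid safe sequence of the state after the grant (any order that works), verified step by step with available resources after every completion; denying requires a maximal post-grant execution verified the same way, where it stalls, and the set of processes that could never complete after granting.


DENY: after the grant no complete ordering would exist.
Key observation: after W2, W4, W7, W6 the pool peaks at (6, 4), and each blocked process is short somewhere: W9 on R3; W5 on R0.
On the post-grant state, W2, W4, W7, W6 is a maximal run — nothing extends it. Step-by-step check:
  pool = (0, 1)
  W2 needs (0, 1) <= (0, 1) -> finishes; pool += (2, 1) = (2, 2)
  W4 needs (1, 0) <= (2, 2) -> finishes; pool += (1, 0) = (3, 2)
  W7 needs (3, 1) <= (3, 2) -> finishes; pool += (1, 1) = (4, 3)
  W6 needs (3, 3) <= (4, 3) -> finishes; pool += (2, 1) = (6, 4)
  W9 cannot run: need (0, 5) vs free (6, 4) (insufficient R3)
  W5 cannot run: need (7, 0) vs free (6, 4) (insufficient R0)
Had the request been granted, W9 and W5 could never finish.


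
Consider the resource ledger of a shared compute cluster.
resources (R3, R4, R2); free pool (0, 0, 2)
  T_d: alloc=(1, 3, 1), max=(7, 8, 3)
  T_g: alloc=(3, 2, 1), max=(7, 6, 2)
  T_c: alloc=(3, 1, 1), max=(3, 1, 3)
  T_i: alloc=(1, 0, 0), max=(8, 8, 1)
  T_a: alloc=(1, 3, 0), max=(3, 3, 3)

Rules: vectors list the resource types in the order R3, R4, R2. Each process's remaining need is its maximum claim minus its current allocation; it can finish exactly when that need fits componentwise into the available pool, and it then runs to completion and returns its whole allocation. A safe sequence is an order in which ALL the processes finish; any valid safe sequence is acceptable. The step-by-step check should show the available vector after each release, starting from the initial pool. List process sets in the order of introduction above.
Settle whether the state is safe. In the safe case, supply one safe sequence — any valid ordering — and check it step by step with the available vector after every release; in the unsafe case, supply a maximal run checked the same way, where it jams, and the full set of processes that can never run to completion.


The state is SAFE; one workable sequence: T_c, T_a, T_g, T_d, T_i.
Key observation: the order's first zero-slack moment is T_c ((0, 0, 2) needed, (0, 0, 2) free — a requested resource with nothing to spare).
Step-by-step check:
  pool = (0, 0, 2)
  run T_c (needs (0, 0, 2), free (0, 0, 2)); after release of (3, 1, 1) the pool is (3, 1, 3)
  run T_a (needs (2, 0, 3), free (3, 1, 3)); after release of (1, 3, 0) the pool is (4, 4, 3)
  run T_g (needs (4, 4, 1), free (4, 4, 3)); after release of (3, 2, 1) the pool is (7, 6, 4)
  run T_d (needs (6, 5, 2), free (7, 6, 4)); after release of (1, 3, 1) the pool is (8, 9, 5)
  run T_i (needs (7, 8, 1), free (8, 9, 5)); after release of (1, 0, 0) the pool is (9, 9, 5)


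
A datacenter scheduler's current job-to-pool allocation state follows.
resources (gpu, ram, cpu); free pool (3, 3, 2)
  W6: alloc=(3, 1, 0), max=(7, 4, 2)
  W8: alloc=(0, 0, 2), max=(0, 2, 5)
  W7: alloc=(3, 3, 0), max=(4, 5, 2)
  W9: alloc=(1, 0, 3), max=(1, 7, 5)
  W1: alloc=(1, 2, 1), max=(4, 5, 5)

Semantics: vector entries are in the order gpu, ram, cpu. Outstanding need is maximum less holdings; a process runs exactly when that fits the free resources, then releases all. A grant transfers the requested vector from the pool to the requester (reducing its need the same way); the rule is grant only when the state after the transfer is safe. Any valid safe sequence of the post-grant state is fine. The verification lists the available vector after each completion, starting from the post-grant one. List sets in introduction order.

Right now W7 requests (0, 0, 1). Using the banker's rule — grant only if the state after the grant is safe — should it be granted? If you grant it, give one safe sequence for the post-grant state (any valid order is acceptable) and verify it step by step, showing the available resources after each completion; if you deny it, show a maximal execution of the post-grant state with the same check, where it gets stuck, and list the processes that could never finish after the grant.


GRANT: granting preserves safety; a valid post-grant sequence is W7, W6, W9, W8, W1.
Key observation: the grant leaves (3, 3, 1) free — enough for W7, whose release restarts the cascade.
Verifying the post-grant state step by step:
  pool = (3, 3, 1)
  W7: need (1, 2, 1) fits (3, 3, 1); releases (3, 3, 1), pool now (6, 6, 2)
  W6: need (4, 3, 2) fits (6, 6, 2); releases (3, 1, 0), pool now (9, 7, 2)
  W9: need (0, 7, 2) fits (9, 7, 2); releases (1, 0, 3), pool now (10, 7, 5)
  W8: need (0, 2, 3) fits (10, 7, 5); releases (0, 0, 2), pool now (10, 7, 7)
  W1: need (3, 3, 4) fits (10, 7, 7); releases (1, 2, 1), pool now (11, 9, 8)
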